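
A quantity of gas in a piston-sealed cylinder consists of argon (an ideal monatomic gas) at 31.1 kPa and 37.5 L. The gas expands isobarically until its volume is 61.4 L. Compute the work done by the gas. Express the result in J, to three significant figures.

Isobaric: W = P ΔV.
W = (31.1 kPa)(61.4 − 37.5 L) = (31.1)(23.9) = 743.3 J.

W ≈ 743 J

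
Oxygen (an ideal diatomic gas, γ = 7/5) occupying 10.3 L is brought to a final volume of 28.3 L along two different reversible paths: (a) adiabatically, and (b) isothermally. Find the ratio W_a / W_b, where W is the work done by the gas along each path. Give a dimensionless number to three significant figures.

Path (a) adiabatic: W = P₁V₁(1 − (V₁/V₂)^(γ−1))/(γ−1) → W_a/(P₁V₁) = 0.8314.
Path (b) isothermal: W = P₁V₁ ln(V₂/V₁) → W_b/(P₁V₁) = 1.011.
W_a / W_b = 0.8314 / 1.011 = 0.8226.

W_a / W_b ≈ 0.823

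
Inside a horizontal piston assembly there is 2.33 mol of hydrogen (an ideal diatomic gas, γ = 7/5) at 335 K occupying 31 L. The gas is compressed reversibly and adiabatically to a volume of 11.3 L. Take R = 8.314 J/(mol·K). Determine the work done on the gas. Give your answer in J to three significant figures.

Adiabatic: TV^(γ−1) = const with γ = 7/5.
T₂ = T₁ (V₁/V₂)^(γ−1) = 335 × (31/11.3)^0.4 = 335 × 1.497 = 501.6 K.
W_by = nCᵥ(T₁ − T₂) = (2.33)(20.79)(335 − 501.6) = -8068 J.
Work on gas = −W_by = 8068 J.

W ≈ 8070 J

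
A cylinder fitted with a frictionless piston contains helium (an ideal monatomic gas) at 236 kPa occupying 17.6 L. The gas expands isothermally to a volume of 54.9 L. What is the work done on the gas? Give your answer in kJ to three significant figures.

Isothermal: W = nRT ln(V₂/V₁) = P₁V₁ ln(V₂/V₁).
P₁V₁ = (236 kPa)(17.6 L) = 4154 J.
W = 4154 × ln(54.9/17.6) = 4154 × 1.138
W_by_gas = 4725 J; work on gas = −W_by = -4725 J.

W ≈ -4.73 kJ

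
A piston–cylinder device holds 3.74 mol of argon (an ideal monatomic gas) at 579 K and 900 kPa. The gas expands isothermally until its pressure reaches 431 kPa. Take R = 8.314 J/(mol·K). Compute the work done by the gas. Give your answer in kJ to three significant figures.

W ≈ 13.3 kJ

Isothermal process: W = nRT ln(V₂/V₁) = nRT ln(P₁/P₂).
W = (3.74)(8.314)(579) × ln(900/431)
  = 18004 × ln(2.088) = 18004 × 0.7363
W_by_gas = 13256 J.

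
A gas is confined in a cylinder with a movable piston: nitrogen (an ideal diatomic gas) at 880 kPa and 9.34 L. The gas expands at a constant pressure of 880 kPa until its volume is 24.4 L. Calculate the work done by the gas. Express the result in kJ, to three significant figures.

Isobaric: W = P ΔV.
W = (880 kPa)(24.4 − 9.34 L) = (880)(15.06) = 13253 J.

W ≈ 13.3 kJ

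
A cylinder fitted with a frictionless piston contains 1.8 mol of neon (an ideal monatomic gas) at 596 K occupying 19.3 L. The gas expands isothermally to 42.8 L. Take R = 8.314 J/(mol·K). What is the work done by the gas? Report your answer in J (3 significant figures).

W ≈ 7100 J

Isothermal: W = nRT ln(V₂/V₁).
W = (1.8)(8.314)(596) × ln(42.8/19.3)
  = 8919 × 0.7964
W_by_gas = 7104 J.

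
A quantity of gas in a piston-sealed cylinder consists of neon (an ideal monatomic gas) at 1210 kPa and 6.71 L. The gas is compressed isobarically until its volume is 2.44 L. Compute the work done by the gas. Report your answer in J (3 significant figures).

W ≈ -5170 J

Isobaric: W = P ΔV.
W = (1210 kPa)(2.44 − 6.71 L) = (1210)(-4.27) = -5167 J.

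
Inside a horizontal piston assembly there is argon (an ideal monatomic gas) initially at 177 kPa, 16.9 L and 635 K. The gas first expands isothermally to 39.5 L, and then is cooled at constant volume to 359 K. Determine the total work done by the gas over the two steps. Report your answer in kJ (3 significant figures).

W_total ≈ 2.54 kJ

Step 1 (isothermal): W = P₁V₁ ln(V₂/V₁) = (2991) ln(39.5/16.9) = 2540 J.
Step 2 (isochoric): W = 0 (constant volume).
W_total = 2540 + 0 = 2540 J.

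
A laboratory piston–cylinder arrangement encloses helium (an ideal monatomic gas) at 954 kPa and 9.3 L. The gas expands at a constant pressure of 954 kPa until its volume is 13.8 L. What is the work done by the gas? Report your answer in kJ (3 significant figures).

W ≈ 4.29 kJ

Isobaric: W = P ΔV.
W = (954 kPa)(13.8 − 9.3 L) = (954)(4.5) = 4293 J.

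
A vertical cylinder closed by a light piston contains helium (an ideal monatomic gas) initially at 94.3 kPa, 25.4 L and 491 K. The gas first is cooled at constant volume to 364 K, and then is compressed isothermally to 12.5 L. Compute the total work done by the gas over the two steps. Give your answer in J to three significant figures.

Step 1 (isochoric): W = 0 (constant volume).
After step 1: P = 69.91 kPa (V unchanged).
Step 2 (isothermal): W = P₁V₁ ln(V₂/V₁) = (1776) ln(12.5/25.4) = -1259 J.
W_total = 0 − 1259 = -1259 J.

W_total ≈ -1260 J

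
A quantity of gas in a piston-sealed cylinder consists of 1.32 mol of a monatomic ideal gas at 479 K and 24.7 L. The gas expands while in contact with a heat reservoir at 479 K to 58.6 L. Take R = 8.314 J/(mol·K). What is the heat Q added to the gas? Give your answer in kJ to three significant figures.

Isothermal ⇒ ΔU = 0, so Q = W = nRT ln(V₂/V₁).
Q = (1.32)(8.314)(479) ln(58.6/24.7) = 5257 × 0.8639 = 4541 J.

Q ≈ 4.54 kJ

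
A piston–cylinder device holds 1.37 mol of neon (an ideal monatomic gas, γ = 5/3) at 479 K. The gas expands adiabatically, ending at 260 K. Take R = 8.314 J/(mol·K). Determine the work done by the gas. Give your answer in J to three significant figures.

W ≈ 3740 J

Adiabatic ⇒ Q = 0, so W_by = −ΔU = nCᵥ(T₁ − T₂).
Cᵥ = 3R/2 = 12.47 J/(mol·K).
W = (1.37)(12.47)(479 − 260) = 3742 J.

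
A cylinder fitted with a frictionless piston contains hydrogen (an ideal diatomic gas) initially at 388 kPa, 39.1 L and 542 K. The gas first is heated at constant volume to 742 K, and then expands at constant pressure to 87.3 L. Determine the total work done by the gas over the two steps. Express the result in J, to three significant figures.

Step 1 (isochoric): W = 0 (constant volume).
After step 1: P = 531.2 kPa (V unchanged).
Step 2 (isobaric): W = PΔV = (531.2 kPa)(87.3 − 39.1 L) = 25603 J.
W_total = 0 + 25603 = 25603 J.

W_total ≈ 25600 J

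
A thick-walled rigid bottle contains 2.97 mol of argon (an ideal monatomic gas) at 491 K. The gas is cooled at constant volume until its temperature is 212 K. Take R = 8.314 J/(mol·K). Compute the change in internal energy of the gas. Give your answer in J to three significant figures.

ΔU ≈ -10300 J

Constant volume ⇒ W = 0, so Q = ΔU = nCᵥΔT with Cᵥ = 3R/2 = 12.47 J/(mol·K).
ΔU = (2.97)(12.47)(212 − 491) = -10334 J.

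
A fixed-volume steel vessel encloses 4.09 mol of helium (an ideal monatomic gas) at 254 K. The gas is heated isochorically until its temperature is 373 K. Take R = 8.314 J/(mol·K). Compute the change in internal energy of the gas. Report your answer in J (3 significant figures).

ΔU ≈ 6070 J

Constant volume ⇒ W = 0, so Q = ΔU = nCᵥΔT with Cᵥ = 3R/2 = 12.47 J/(mol·K).
ΔU = (4.09)(12.47)(373 − 254) = 6070 J.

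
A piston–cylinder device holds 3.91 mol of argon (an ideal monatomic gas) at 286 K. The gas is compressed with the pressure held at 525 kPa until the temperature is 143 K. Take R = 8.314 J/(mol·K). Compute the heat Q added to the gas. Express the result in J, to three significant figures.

Isobaric: W = nRΔT = (3.91)(8.314)(-143) = -4649 J.
ΔU = nCᵥΔT with Cᵥ = 3R/2: ΔU = (3.91)(12.47)(-143) = -6973 J.
Q = ΔU + W = -6973 − 4649 = -11622 J.

Q ≈ -11600 J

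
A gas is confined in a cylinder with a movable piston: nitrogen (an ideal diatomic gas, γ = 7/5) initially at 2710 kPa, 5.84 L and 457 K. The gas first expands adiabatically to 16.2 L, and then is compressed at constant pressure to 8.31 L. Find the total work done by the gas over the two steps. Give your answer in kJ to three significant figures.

Step 1 (adiabatic): W = (P₁V₁ − P₂V₂)/(γ−1) = (15826 − 10523)/0.4 = 13258 J.
After step 1: P = 649.6 kPa, V = 16.2 L, T = 303.9 K.
Step 2 (isobaric): W = PΔV = (649.6 kPa)(8.31 − 16.2 L) = -5125 J.
W_total = 13258 − 5125 = 8133 J.

W_total ≈ 8.13 kJ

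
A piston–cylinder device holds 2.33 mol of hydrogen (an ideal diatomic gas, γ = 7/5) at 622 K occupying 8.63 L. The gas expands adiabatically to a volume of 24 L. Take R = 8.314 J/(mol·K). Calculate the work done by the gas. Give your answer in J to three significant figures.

Adiabatic: TV^(γ−1) = const with γ = 7/5.
T₂ = T₁ (V₁/V₂)^(γ−1) = 622 × (8.63/24)^0.4 = 622 × 0.6642 = 413.2 K.
W_by = nCᵥ(T₁ − T₂) = (2.33)(20.79)(622 − 413.2) = 10114 J.

W ≈ 10100 J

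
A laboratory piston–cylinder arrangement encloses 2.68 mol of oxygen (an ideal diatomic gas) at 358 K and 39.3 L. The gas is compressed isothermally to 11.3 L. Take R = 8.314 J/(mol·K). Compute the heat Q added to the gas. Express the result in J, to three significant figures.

Isothermal ⇒ ΔU = 0, so Q = W = nRT ln(V₂/V₁).
Q = (2.68)(8.314)(358) ln(11.3/39.3) = 7977 × -1.246 = -9942 J.

Q ≈ -9940 J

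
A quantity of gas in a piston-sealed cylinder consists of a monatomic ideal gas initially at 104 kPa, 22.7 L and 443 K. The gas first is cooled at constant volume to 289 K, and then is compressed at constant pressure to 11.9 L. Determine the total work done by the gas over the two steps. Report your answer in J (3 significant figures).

W_total ≈ -733 J

Step 1 (isochoric): W = 0 (constant volume).
After step 1: P = 67.85 kPa (V unchanged).
Step 2 (isobaric): W = PΔV = (67.85 kPa)(11.9 − 22.7 L) = -732.7 J.
W_total = 0 − 732.7 = -732.7 J.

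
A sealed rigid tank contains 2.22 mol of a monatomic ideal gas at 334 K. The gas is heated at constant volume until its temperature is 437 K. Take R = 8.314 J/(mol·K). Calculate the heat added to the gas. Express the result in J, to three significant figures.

Constant volume ⇒ W = 0, so Q = ΔU = nCᵥΔT with Cᵥ = 3R/2 = 12.47 J/(mol·K).
ΔU = (2.22)(12.47)(437 − 334) = 2852 J.

Q ≈ 2850 J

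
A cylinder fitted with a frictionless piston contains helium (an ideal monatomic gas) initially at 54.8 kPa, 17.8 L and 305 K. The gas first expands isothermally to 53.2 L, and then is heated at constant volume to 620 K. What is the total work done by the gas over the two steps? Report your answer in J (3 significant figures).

Step 1 (isothermal): W = P₁V₁ ln(V₂/V₁) = (975.4) ln(53.2/17.8) = 1068 J.
Step 2 (isochoric): W = 0 (constant volume).
W_total = 1068 + 0 = 1068 J.

W_total ≈ 1070 J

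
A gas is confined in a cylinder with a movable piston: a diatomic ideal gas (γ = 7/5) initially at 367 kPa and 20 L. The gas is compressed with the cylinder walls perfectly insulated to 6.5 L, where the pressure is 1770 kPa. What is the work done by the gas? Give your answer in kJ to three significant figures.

W ≈ -10.4 kJ

Adiabatic: W = (P₁V₁ − P₂V₂)/(γ − 1) with γ = 7/5.
P₁V₁ = 7340 J, P₂V₂ = 11505 J.
W = (7340 − 11505) / 0.4 = -10413 J.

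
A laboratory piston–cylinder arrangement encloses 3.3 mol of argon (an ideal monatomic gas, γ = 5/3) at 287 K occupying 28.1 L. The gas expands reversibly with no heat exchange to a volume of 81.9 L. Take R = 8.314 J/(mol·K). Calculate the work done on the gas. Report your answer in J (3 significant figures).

Adiabatic: TV^(γ−1) = const with γ = 5/3.
T₂ = T₁ (V₁/V₂)^(γ−1) = 287 × (28.1/81.9)^0.667 = 287 × 0.4901 = 140.7 K.
W_by = nCᵥ(T₁ − T₂) = (3.3)(12.47)(287 − 140.7) = 6023 J.
Work on gas = −W_by = -6023 J.

W ≈ -6020 J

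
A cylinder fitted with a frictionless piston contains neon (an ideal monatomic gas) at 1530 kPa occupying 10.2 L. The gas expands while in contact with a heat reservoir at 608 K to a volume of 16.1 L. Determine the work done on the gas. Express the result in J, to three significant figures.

W ≈ -7120 J

Isothermal: W = nRT ln(V₂/V₁) = P₁V₁ ln(V₂/V₁).
P₁V₁ = (1530 kPa)(10.2 L) = 15606 J.
W = 15606 × ln(16.1/10.2) = 15606 × 0.4564
W_by_gas = 7123 J; work on gas = −W_by = -7123 J.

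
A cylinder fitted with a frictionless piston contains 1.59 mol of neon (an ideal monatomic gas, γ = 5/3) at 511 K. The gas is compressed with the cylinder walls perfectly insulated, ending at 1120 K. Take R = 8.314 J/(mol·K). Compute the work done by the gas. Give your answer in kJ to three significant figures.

W ≈ -12.1 kJ

Adiabatic ⇒ Q = 0, so W_by = −ΔU = nCᵥ(T₁ − T₂).
Cᵥ = 3R/2 = 12.47 J/(mol·K).
W = (1.59)(12.47)(511 − 1120) = -12076 J.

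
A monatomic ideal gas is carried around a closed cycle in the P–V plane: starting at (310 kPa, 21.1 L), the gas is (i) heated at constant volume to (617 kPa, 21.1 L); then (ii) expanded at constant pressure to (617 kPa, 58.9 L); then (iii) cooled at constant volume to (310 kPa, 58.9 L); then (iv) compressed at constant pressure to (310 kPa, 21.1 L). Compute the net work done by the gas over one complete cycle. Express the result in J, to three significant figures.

Constant-volume legs do no work.
W(ii) = (617)(58.9 − 21.1) = 23323 J; W(iv) = (310)(21.1 − 58.9) = -11718 J.
W_net = 23323 − 11718 = 11605 J (the clockwise enclosed area).

W_net ≈ 11600 J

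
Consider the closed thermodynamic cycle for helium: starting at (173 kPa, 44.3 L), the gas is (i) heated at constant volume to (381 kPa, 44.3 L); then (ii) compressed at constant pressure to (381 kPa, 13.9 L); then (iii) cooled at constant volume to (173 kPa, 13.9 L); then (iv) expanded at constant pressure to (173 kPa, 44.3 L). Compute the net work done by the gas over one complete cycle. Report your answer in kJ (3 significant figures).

Constant-volume legs do no work.
W(ii) = (381)(13.9 − 44.3) = -11582 J; W(iv) = (173)(44.3 − 13.9) = 5259 J.
W_net = -11582 + 5259 = -6323 J (the counter-clockwise enclosed area).

W_net ≈ -6.32 kJ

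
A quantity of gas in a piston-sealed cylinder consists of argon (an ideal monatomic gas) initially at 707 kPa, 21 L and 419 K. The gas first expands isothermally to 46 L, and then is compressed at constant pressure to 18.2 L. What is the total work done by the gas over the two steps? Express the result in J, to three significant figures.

W_total ≈ 2670 J

Step 1 (isothermal): W = P₁V₁ ln(V₂/V₁) = (14847) ln(46/21) = 11642 J.
After step 1: P = 322.8 kPa, V = 46 L, T = 419 K.
Step 2 (isobaric): W = PΔV = (322.8 kPa)(18.2 − 46 L) = -8973 J.
W_total = 11642 − 8973 = 2669 J.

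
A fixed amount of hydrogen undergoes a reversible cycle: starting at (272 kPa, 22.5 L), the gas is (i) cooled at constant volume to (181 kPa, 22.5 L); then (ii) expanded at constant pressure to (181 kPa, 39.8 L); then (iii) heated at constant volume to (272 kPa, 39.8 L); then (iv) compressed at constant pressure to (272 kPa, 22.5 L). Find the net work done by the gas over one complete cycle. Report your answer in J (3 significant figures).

W_net ≈ -1570 J

Constant-volume legs do no work.
W(ii) = (181)(39.8 − 22.5) = 3131 J; W(iv) = (272)(22.5 − 39.8) = -4706 J.
W_net = 3131 − 4706 = -1574 J (the counter-clockwise enclosed area).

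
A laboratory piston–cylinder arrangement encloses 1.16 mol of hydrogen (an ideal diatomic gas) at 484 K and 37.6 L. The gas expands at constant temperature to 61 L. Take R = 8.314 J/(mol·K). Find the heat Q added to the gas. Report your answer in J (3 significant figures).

Q ≈ 2260 J

Isothermal ⇒ ΔU = 0, so Q = W = nRT ln(V₂/V₁).
Q = (1.16)(8.314)(484) ln(61/37.6) = 4668 × 0.4839 = 2259 J.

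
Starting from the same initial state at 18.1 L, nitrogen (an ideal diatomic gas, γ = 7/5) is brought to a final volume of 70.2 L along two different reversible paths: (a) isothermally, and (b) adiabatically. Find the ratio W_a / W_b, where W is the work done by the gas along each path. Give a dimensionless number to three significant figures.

W_a / W_b ≈ 1.30

Path (a) isothermal: W = P₁V₁ ln(V₂/V₁) → W_a/(P₁V₁) = 1.355.
Path (b) adiabatic: W = P₁V₁(1 − (V₁/V₂)^(γ−1))/(γ−1) → W_b/(P₁V₁) = 1.046.
W_a / W_b = 1.355 / 1.046 = 1.295.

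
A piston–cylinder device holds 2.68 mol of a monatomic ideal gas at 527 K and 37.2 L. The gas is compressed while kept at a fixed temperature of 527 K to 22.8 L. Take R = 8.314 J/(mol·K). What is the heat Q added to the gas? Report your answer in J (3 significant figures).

Isothermal ⇒ ΔU = 0, so Q = W = nRT ln(V₂/V₁).
Q = (2.68)(8.314)(527) ln(22.8/37.2) = 11742 × -0.4895 = -5748 J.

Q ≈ -5750 J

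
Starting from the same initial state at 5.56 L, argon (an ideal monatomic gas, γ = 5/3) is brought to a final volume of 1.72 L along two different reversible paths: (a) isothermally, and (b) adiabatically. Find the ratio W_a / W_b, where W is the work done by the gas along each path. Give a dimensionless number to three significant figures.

W_a / W_b ≈ 0.659

Path (a) isothermal: W = P₁V₁ ln(V₂/V₁) → W_a/(P₁V₁) = -1.173.
Path (b) adiabatic: W = P₁V₁(1 − (V₁/V₂)^(γ−1))/(γ−1) → W_b/(P₁V₁) = -1.779.
W_a / W_b = -1.173 / -1.779 = 0.6594.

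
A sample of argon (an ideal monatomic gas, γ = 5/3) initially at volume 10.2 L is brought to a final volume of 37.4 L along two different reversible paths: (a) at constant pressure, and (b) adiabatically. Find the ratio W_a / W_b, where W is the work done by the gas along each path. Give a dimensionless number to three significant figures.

W_a / W_b ≈ 3.07

Path (a) isobaric: W = P₁(V₂ − V₁) → W_a/(P₁V₁) = 2.667.
Path (b) adiabatic: W = P₁V₁(1 − (V₁/V₂)^(γ−1))/(γ−1) → W_b/(P₁V₁) = 0.8692.
W_a / W_b = 2.667 / 0.8692 = 3.068.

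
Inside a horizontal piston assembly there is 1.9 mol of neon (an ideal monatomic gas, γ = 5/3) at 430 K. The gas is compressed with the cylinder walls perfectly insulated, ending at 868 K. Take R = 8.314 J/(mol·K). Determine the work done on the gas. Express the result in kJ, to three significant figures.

Adiabatic ⇒ Q = 0, so W_by = −ΔU = nCᵥ(T₁ − T₂).
Cᵥ = 3R/2 = 12.47 J/(mol·K).
W = (1.9)(12.47)(430 − 868) = -10378 J.
Work on gas = −W_by = 10378 J.

W ≈ 10.4 kJ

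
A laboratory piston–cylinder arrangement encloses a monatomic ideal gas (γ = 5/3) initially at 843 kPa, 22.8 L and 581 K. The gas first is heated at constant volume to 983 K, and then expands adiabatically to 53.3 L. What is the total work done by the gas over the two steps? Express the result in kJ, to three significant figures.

Step 1 (isochoric): W = 0 (constant volume).
After step 1: P = 1426 kPa (V unchanged).
Step 2 (adiabatic): W = (P₁V₁ − P₂V₂)/(γ−1) = (32519 − 18462)/0.667 = 21086 J.
W_total = 0 + 21086 = 21086 J.

W_total ≈ 21.1 kJ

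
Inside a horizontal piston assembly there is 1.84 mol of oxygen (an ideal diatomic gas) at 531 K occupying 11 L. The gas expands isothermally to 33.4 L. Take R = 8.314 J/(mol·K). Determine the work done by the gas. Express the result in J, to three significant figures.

Isothermal: W = nRT ln(V₂/V₁).
W = (1.84)(8.314)(531) × ln(33.4/11)
  = 8123 × 1.111
W_by_gas = 9022 J.

W ≈ 9020 J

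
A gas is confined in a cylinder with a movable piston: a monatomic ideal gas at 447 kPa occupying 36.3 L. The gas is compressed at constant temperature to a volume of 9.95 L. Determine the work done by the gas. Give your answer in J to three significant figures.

Isothermal: W = nRT ln(V₂/V₁) = P₁V₁ ln(V₂/V₁).
P₁V₁ = (447 kPa)(36.3 L) = 16226 J.
W = 16226 × ln(9.95/36.3) = 16226 × -1.294
W_by_gas = -21001 J.

W ≈ -21000 J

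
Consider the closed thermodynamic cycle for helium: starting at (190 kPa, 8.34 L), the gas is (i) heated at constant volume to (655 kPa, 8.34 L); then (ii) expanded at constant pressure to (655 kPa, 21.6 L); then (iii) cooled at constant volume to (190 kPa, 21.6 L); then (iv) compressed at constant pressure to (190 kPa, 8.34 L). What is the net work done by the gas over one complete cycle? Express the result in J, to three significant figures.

W_net ≈ 6170 J

Constant-volume legs do no work.
W(ii) = (655)(21.6 − 8.34) = 8685 J; W(iv) = (190)(8.34 − 21.6) = -2519 J.
W_net = 8685 − 2519 = 6166 J (the clockwise enclosed area).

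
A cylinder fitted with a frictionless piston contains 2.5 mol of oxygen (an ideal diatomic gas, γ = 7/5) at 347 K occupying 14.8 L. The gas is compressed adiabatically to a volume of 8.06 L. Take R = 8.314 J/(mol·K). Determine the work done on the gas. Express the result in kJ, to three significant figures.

W ≈ 4.96 kJ

Adiabatic: TV^(γ−1) = const with γ = 7/5.
T₂ = T₁ (V₁/V₂)^(γ−1) = 347 × (14.8/8.06)^0.4 = 347 × 1.275 = 442.5 K.
W_by = nCᵥ(T₁ − T₂) = (2.5)(20.79)(347 − 442.5) = -4962 J.
Work on gas = −W_by = 4962 J.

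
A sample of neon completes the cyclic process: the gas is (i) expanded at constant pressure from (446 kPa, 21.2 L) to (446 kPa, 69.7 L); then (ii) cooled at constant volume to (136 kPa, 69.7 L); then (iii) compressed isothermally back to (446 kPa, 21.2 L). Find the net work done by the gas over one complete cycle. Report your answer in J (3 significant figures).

W_net ≈ 10300 J

Leg (i): W = PΔV = (446)(69.7 − 21.2) = 21631 J.
Leg (ii): W = 0.
Leg (iii): W = PᵢVᵢ ln(V_f/Vᵢ) = (9479) ln(21.2/69.7) = -11282 J.
W_net = 21631 − 11282 = 10349 J.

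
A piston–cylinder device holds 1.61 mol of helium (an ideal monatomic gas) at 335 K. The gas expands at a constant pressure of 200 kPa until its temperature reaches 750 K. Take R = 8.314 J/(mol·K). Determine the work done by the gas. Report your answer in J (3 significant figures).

W ≈ 5550 J

Isobaric: W = P ΔV = nR ΔT.
W = (1.61)(8.314)(750 − 335) = 5555 J.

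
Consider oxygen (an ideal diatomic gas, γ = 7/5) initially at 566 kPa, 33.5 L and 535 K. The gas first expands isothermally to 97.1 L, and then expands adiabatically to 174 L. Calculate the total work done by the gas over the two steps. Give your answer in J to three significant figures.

W_total ≈ 30000 J

Step 1 (isothermal): W = P₁V₁ ln(V₂/V₁) = (18961) ln(97.1/33.5) = 20178 J.
After step 1: P = 195.3 kPa, V = 97.1 L, T = 535 K.
Step 2 (adiabatic): W = (P₁V₁ − P₂V₂)/(γ−1) = (18961 − 15015)/0.4 = 9865 J.
W_total = 20178 + 9865 = 30043 J.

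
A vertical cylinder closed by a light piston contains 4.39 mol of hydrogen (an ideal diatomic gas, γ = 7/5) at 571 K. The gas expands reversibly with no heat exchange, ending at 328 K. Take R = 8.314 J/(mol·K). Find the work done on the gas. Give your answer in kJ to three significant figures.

Adiabatic ⇒ Q = 0, so W_by = −ΔU = nCᵥ(T₁ − T₂).
Cᵥ = 5R/2 = 20.79 J/(mol·K).
W = (4.39)(20.79)(571 − 328) = 22173 J.
Work on gas = −W_by = -22173 J.

W ≈ -22.2 kJ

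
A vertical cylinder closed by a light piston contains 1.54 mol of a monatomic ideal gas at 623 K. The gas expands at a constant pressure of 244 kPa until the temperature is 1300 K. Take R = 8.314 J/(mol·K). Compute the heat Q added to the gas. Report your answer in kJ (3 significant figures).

Q ≈ 21.7 kJ

Isobaric: W = nRΔT = (1.54)(8.314)(677) = 8668 J.
ΔU = nCᵥΔT with Cᵥ = 3R/2: ΔU = (1.54)(12.47)(677) = 13002 J.
Q = ΔU + W = 13002 + 8668 = 21670 J.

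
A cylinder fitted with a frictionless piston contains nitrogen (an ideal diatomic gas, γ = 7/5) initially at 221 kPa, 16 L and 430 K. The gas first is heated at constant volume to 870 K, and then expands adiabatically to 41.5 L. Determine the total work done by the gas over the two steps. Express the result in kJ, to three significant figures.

Step 1 (isochoric): W = 0 (constant volume).
After step 1: P = 447.1 kPa (V unchanged).
Step 2 (adiabatic): W = (P₁V₁ − P₂V₂)/(γ−1) = (7154 − 4886)/0.4 = 5670 J.
W_total = 0 + 5670 = 5670 J.

W_total ≈ 5.67 kJ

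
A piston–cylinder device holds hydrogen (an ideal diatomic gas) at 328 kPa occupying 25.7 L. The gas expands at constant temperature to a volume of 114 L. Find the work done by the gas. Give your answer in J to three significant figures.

W ≈ 12600 J

Isothermal: W = nRT ln(V₂/V₁) = P₁V₁ ln(V₂/V₁).
P₁V₁ = (328 kPa)(25.7 L) = 8430 J.
W = 8430 × ln(114/25.7) = 8430 × 1.49
W_by_gas = 12558 J.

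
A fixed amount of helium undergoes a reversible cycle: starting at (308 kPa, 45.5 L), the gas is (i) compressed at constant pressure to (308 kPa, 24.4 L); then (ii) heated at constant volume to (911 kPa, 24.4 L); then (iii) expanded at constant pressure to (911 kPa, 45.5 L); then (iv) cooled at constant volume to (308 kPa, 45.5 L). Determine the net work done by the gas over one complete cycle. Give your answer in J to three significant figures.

Constant-volume legs do no work.
W(i) = (308)(24.4 − 45.5) = -6499 J; W(iii) = (911)(45.5 − 24.4) = 19222 J.
W_net = -6499 + 19222 = 12723 J (the clockwise enclosed area).

W_net ≈ 12700 J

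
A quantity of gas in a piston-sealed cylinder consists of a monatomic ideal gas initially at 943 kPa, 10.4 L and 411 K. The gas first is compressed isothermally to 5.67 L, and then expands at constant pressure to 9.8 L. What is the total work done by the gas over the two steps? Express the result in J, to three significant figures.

W_total ≈ 1190 J

Step 1 (isothermal): W = P₁V₁ ln(V₂/V₁) = (9807) ln(5.67/10.4) = -5949 J.
After step 1: P = 1730 kPa, V = 5.67 L, T = 411 K.
Step 2 (isobaric): W = PΔV = (1730 kPa)(9.8 − 5.67 L) = 7144 J.
W_total = -5949 + 7144 = 1194 J.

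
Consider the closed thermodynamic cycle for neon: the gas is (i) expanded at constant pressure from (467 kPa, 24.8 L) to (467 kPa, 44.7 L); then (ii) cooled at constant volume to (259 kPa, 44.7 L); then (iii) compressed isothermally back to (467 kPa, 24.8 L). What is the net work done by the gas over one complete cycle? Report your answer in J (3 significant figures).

W_net ≈ 2470 J

Leg (i): W = PΔV = (467)(44.7 − 24.8) = 9293 J.
Leg (ii): W = 0.
Leg (iii): W = PᵢVᵢ ln(V_f/Vᵢ) = (11577) ln(24.8/44.7) = -6821 J.
W_net = 9293 − 6821 = 2473 J.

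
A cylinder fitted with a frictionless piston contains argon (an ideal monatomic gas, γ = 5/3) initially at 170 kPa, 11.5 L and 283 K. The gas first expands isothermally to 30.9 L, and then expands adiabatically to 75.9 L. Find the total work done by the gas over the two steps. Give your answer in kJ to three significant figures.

W_total ≈ 3.25 kJ

Step 1 (isothermal): W = P₁V₁ ln(V₂/V₁) = (1955) ln(30.9/11.5) = 1932 J.
After step 1: P = 63.27 kPa, V = 30.9 L, T = 283 K.
Step 2 (adiabatic): W = (P₁V₁ − P₂V₂)/(γ−1) = (1955 − 1074)/0.667 = 1322 J.
W_total = 1932 + 1322 = 3254 J.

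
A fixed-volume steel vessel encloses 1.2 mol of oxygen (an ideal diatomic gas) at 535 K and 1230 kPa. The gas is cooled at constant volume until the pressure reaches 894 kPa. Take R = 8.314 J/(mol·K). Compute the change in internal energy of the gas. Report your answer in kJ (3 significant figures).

Constant volume ⇒ W = 0, so Q = ΔU = nCᵥΔT with Cᵥ = 5R/2 = 20.79 J/(mol·K).
At constant V, T₂/T₁ = P₂/P₁ ⇒ ΔT = T₁(P₂/P₁ − 1) = 535·(894/1230 − 1) = -146.1 K.
ΔU = (1.2)(20.79)(-146.1) = -3645 J.

ΔU ≈ -3.65 kJ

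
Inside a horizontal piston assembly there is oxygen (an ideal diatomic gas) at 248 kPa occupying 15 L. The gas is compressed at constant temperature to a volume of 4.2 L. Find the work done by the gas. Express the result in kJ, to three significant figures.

W ≈ -4.74 kJ

Isothermal: W = nRT ln(V₂/V₁) = P₁V₁ ln(V₂/V₁).
P₁V₁ = (248 kPa)(15 L) = 3720 J.
W = 3720 × ln(4.2/15) = 3720 × -1.273
W_by_gas = -4735 J.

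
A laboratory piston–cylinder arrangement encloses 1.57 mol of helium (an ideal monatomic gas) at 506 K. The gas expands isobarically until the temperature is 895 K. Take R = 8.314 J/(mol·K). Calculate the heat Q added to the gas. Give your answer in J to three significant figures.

Q ≈ 12700 J

Isobaric: W = nRΔT = (1.57)(8.314)(389) = 5078 J.
ΔU = nCᵥΔT with Cᵥ = 3R/2: ΔU = (1.57)(12.47)(389) = 7616 J.
Q = ΔU + W = 7616 + 5078 = 12694 J.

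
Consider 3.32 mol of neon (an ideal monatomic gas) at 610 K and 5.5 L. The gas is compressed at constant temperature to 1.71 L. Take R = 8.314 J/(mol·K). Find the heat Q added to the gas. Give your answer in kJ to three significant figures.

Q ≈ -19.7 kJ

Isothermal ⇒ ΔU = 0, so Q = W = nRT ln(V₂/V₁).
Q = (3.32)(8.314)(610) ln(1.71/5.5) = 16838 × -1.168 = -19671 J.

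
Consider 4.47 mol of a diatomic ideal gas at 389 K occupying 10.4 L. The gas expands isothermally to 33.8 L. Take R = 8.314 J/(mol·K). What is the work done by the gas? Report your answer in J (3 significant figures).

W ≈ 17000 J

Isothermal: W = nRT ln(V₂/V₁).
W = (4.47)(8.314)(389) × ln(33.8/10.4)
  = 14457 × 1.179
W_by_gas = 17039 J.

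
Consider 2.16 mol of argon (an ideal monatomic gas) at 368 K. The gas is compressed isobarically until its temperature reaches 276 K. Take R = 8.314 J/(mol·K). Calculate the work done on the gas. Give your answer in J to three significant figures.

Isobaric: W = P ΔV = nR ΔT.
W = (2.16)(8.314)(276 − 368) = -1652 J.
Work on gas = −W_by = 1652 J.

W ≈ 1650 J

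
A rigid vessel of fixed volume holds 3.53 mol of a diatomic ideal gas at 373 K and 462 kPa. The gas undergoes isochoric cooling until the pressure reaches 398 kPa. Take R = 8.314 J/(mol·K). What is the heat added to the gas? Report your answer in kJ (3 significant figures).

Constant volume ⇒ W = 0, so Q = ΔU = nCᵥΔT with Cᵥ = 5R/2 = 20.79 J/(mol·K).
At constant V, T₂/T₁ = P₂/P₁ ⇒ ΔT = T₁(P₂/P₁ − 1) = 373·(398/462 − 1) = -51.67 K.
ΔU = (3.53)(20.79)(-51.67) = -3791 J.

Q ≈ -3.79 kJ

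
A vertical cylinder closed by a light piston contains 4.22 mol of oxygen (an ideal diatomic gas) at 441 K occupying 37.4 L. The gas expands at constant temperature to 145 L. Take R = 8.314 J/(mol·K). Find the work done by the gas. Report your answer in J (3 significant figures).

W ≈ 21000 J

Isothermal: W = nRT ln(V₂/V₁).
W = (4.22)(8.314)(441) × ln(145/37.4)
  = 15473 × 1.355
W_by_gas = 20966 J.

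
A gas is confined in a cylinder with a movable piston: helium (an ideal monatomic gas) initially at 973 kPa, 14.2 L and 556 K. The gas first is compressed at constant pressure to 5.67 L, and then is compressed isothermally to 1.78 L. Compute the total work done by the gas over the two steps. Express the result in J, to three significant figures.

Step 1 (isobaric): W = PΔV = (973 kPa)(5.67 − 14.2 L) = -8300 J.
After step 1: P = 973 kPa, V = 5.67 L, T = 222 K.
Step 2 (isothermal): W = P₁V₁ ln(V₂/V₁) = (5517) ln(1.78/5.67) = -6392 J.
W_total = -8300 − 6392 = -14691 J.

W_total ≈ -14700 J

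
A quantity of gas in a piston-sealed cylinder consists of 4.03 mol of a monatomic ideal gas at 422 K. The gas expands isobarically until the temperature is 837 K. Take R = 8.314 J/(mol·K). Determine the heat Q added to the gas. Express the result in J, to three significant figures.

Isobaric: W = nRΔT = (4.03)(8.314)(415) = 13905 J.
ΔU = nCᵥΔT with Cᵥ = 3R/2: ΔU = (4.03)(12.47)(415) = 20857 J.
Q = ΔU + W = 20857 + 13905 = 34762 J.

Q ≈ 34800 J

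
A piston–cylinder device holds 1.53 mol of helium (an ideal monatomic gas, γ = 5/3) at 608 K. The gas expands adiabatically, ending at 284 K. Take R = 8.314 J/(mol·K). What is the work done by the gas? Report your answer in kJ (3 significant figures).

W ≈ 6.18 kJ

Adiabatic ⇒ Q = 0, so W_by = −ΔU = nCᵥ(T₁ − T₂).
Cᵥ = 3R/2 = 12.47 J/(mol·K).
W = (1.53)(12.47)(608 − 284) = 6182 J.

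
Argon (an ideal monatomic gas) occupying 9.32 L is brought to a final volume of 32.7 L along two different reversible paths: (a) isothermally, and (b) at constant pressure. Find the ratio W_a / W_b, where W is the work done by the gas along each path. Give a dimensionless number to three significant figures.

W_a / W_b ≈ 0.500

Path (a) isothermal: W = P₁V₁ ln(V₂/V₁) → W_a/(P₁V₁) = 1.255.
Path (b) isobaric: W = P₁(V₂ − V₁) → W_b/(P₁V₁) = 2.509.
W_a / W_b = 1.255 / 2.509 = 0.5004.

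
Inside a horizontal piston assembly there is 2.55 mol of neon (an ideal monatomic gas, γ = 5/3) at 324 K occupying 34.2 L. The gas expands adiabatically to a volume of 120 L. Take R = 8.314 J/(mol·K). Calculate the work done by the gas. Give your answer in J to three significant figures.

W ≈ 5840 J

Adiabatic: TV^(γ−1) = const with γ = 5/3.
T₂ = T₁ (V₁/V₂)^(γ−1) = 324 × (34.2/120)^0.667 = 324 × 0.4331 = 140.3 K.
W_by = nCᵥ(T₁ − T₂) = (2.55)(12.47)(324 − 140.3) = 5841 J.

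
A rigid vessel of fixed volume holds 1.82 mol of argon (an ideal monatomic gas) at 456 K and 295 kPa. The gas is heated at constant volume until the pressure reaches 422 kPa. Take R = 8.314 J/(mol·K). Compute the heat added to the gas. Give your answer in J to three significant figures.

Constant volume ⇒ W = 0, so Q = ΔU = nCᵥΔT with Cᵥ = 3R/2 = 12.47 J/(mol·K).
At constant V, T₂/T₁ = P₂/P₁ ⇒ ΔT = T₁(P₂/P₁ − 1) = 456·(422/295 − 1) = 196.3 K.
ΔU = (1.82)(12.47)(196.3) = 4456 J.

Q ≈ 4460 J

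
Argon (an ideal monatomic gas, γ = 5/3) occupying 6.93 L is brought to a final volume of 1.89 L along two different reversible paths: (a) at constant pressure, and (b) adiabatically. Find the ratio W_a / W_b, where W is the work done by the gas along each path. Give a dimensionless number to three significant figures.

W_a / W_b ≈ 0.352

Path (a) isobaric: W = P₁(V₂ − V₁) → W_a/(P₁V₁) = -0.7273.
Path (b) adiabatic: W = P₁V₁(1 − (V₁/V₂)^(γ−1))/(γ−1) → W_b/(P₁V₁) = -2.067.
W_a / W_b = -0.7273 / -2.067 = 0.3519.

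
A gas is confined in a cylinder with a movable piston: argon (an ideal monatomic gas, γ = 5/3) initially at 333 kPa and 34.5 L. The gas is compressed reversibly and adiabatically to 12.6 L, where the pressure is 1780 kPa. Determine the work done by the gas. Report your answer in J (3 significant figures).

W ≈ -16400 J

Adiabatic: W = (P₁V₁ − P₂V₂)/(γ − 1) with γ = 5/3.
P₁V₁ = 11488 J, P₂V₂ = 22428 J.
W = (11488 − 22428) / 0.6667 = -16409 J.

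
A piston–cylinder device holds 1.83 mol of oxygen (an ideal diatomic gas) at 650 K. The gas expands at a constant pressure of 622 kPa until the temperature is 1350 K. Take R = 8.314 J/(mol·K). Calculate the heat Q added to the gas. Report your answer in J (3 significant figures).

Q ≈ 37300 J

Isobaric: W = nRΔT = (1.83)(8.314)(700) = 10650 J.
ΔU = nCᵥΔT with Cᵥ = 5R/2: ΔU = (1.83)(20.79)(700) = 26626 J.
Q = ΔU + W = 26626 + 10650 = 37276 J.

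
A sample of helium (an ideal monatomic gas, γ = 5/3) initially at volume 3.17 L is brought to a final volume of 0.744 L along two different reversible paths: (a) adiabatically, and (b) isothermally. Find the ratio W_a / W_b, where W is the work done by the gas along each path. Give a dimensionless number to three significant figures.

W_a / W_b ≈ 1.68

Path (a) adiabatic: W = P₁V₁(1 − (V₁/V₂)^(γ−1))/(γ−1) → W_a/(P₁V₁) = -2.442.
Path (b) isothermal: W = P₁V₁ ln(V₂/V₁) → W_b/(P₁V₁) = -1.449.
W_a / W_b = -2.442 / -1.449 = 1.685.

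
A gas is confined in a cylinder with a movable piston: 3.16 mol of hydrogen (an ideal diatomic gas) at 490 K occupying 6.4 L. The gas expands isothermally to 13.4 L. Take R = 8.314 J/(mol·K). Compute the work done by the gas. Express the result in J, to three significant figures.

Isothermal: W = nRT ln(V₂/V₁).
W = (3.16)(8.314)(490) × ln(13.4/6.4)
  = 12873 × 0.739
W_by_gas = 9513 J.

W ≈ 9510 J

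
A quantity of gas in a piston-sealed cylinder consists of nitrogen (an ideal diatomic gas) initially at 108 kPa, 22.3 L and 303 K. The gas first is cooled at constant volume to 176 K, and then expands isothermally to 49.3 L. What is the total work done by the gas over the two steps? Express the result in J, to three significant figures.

W_total ≈ 1110 J

Step 1 (isochoric): W = 0 (constant volume).
After step 1: P = 62.73 kPa (V unchanged).
Step 2 (isothermal): W = P₁V₁ ln(V₂/V₁) = (1399) ln(49.3/22.3) = 1110 J.
W_total = 0 + 1110 = 1110 J.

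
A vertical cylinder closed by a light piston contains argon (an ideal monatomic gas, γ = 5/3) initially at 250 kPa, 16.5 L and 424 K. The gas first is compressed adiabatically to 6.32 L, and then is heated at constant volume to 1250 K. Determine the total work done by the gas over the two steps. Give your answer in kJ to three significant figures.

Step 1 (adiabatic): W = (P₁V₁ − P₂V₂)/(γ−1) = (4125 − 7821)/0.667 = -5544 J.
Step 2 (isochoric): W = 0 (constant volume).
W_total = -5544 + 0 = -5544 J.

W_total ≈ -5.54 kJ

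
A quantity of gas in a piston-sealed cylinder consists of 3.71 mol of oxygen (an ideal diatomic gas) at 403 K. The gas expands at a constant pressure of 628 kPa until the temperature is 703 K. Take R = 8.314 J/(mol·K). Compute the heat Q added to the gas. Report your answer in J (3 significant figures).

Q ≈ 32400 J

Isobaric: W = nRΔT = (3.71)(8.314)(300) = 9253 J.
ΔU = nCᵥΔT with Cᵥ = 5R/2: ΔU = (3.71)(20.79)(300) = 23134 J.
Q = ΔU + W = 23134 + 9253 = 32387 J.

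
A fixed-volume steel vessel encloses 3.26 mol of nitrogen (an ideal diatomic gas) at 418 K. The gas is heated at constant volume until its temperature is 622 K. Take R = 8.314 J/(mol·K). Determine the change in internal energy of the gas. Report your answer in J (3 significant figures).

Constant volume ⇒ W = 0, so Q = ΔU = nCᵥΔT with Cᵥ = 5R/2 = 20.79 J/(mol·K).
ΔU = (3.26)(20.79)(622 − 418) = 13823 J.

ΔU ≈ 13800 J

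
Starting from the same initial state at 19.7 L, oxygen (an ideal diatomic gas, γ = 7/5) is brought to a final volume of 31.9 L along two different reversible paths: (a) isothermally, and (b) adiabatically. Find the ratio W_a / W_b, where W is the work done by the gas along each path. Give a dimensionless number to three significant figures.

Path (a) isothermal: W = P₁V₁ ln(V₂/V₁) → W_a/(P₁V₁) = 0.482.
Path (b) adiabatic: W = P₁V₁(1 − (V₁/V₂)^(γ−1))/(γ−1) → W_b/(P₁V₁) = 0.4384.
W_a / W_b = 0.482 / 0.4384 = 1.099.

W_a / W_b ≈ 1.10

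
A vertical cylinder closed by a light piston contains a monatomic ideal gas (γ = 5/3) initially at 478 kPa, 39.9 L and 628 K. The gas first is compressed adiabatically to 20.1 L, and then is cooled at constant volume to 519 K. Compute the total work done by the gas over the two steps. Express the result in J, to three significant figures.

Step 1 (adiabatic): W = (P₁V₁ − P₂V₂)/(γ−1) = (19072 − 30124)/0.667 = -16578 J.
Step 2 (isochoric): W = 0 (constant volume).
W_total = -16578 + 0 = -16578 J.

W_total ≈ -16600 J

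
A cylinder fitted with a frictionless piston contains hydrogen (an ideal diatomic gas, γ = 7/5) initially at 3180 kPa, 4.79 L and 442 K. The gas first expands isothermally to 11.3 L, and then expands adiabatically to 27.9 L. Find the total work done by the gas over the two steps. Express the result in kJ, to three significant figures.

W_total ≈ 24.6 kJ

Step 1 (isothermal): W = P₁V₁ ln(V₂/V₁) = (15232) ln(11.3/4.79) = 13073 J.
After step 1: P = 1348 kPa, V = 11.3 L, T = 442 K.
Step 2 (adiabatic): W = (P₁V₁ − P₂V₂)/(γ−1) = (15232 − 10611)/0.4 = 11553 J.
W_total = 13073 + 11553 = 24627 J.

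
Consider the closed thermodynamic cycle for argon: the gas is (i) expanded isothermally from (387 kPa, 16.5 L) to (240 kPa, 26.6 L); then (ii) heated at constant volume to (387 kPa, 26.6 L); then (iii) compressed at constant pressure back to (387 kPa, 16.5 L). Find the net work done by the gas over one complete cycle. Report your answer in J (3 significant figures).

W_net ≈ -859 J

Leg (i): W = PᵢVᵢ ln(V_f/Vᵢ) = (6386) ln(26.6/16.5) = 3049 J.
Leg (ii): W = 0.
Leg (iii): W = PΔV = (387)(16.5 − 26.6) = -3909 J.
W_net = 3049 − 3909 = -859.3 J.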